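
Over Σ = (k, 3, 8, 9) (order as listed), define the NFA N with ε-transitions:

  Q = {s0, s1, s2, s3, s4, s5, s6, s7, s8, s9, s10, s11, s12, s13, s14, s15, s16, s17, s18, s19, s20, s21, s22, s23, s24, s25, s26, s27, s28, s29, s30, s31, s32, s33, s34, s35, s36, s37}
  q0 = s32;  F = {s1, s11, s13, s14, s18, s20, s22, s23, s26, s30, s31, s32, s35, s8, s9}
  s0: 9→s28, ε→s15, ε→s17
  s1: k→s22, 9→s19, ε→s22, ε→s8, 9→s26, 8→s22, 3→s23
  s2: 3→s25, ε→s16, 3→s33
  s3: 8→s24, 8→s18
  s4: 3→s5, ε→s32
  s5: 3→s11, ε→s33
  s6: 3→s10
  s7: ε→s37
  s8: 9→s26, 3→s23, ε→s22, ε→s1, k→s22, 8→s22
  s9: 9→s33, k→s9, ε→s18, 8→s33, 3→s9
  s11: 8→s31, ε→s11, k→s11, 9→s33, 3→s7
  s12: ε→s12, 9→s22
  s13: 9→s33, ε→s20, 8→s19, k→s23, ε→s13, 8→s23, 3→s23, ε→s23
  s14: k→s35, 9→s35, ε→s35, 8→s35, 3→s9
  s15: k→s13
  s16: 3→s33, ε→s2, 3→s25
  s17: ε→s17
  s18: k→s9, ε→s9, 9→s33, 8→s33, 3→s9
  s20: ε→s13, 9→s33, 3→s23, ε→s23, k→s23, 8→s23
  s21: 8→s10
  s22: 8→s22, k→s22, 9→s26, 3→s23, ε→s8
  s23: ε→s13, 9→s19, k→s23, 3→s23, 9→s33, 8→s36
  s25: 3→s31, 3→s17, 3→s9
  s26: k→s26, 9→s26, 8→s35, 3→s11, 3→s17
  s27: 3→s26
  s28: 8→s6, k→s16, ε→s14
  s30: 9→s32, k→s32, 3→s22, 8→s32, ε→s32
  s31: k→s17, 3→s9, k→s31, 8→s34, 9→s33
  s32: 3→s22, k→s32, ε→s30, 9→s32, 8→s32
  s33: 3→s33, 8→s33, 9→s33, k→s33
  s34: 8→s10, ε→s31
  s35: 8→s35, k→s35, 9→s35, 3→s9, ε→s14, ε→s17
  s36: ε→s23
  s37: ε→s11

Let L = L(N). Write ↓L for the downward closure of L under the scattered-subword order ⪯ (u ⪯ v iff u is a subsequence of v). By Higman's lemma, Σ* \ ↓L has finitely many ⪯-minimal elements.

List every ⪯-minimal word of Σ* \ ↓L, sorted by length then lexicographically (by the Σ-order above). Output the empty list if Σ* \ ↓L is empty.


|Q|=38, |F|=15, |δ|=121 (32 ε).
min D↑ (9 st, q0=0, F={4}): 0:k→0,3→1,8→0,9→0 1:k→1,3→2,8→1,9→3 2:k→2,3→2,8→2,9→4 3:k→3,3→5,8→6,9→3 4:k→4,3→4,8→4,9→4 5:k→5,3→5,8→7,9→4 6:k→6,3→8,8→6,9→6 7:k→7,3→8,8→7,9→4 8:k→8,3→8,8→4,9→4 (ε-aug+det+¬).
'339': N↓-sim [23, 21, 15, 2] end={s19,s33} ∉↓L; 3/3 del acc.
'39838': run [23, 21, 14, 9, 3, 1] end={s33} rej; 5/5 del acc.
2 minimals (antichain).

Antichain: [339, 39838].


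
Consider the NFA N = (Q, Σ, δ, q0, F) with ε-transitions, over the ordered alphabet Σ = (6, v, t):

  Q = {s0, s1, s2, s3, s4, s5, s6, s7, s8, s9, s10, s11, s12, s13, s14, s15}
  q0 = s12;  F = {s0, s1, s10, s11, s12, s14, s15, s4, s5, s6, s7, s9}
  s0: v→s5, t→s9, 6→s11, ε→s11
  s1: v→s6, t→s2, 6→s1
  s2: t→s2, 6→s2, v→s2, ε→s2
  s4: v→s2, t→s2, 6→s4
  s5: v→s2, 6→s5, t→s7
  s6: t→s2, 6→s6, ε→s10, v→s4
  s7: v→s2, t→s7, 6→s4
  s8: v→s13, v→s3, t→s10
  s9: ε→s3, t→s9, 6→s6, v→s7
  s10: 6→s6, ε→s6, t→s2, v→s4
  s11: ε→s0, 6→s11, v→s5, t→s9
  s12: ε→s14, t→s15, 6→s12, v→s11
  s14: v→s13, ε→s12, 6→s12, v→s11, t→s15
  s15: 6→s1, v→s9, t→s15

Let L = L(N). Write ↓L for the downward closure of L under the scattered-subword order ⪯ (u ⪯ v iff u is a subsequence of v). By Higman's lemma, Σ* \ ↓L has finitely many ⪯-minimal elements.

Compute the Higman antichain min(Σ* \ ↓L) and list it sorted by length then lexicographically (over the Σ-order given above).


A = [vvv, t6t].

|Q|=16, |F|=12, |δ|=51 (8 ε).
min D↑ (10 st, q0=0, F={6}): 0:6→0,v→1,t→2 1:6→1,v→3,t→4 2:6→5,v→4,t→2 3:6→3,v→6,t→7 4:6→8,v→7,t→4 5:6→5,v→8,t→6 6:6→6,v→6,t→6 7:6→9,v→6,t→7 8:6→8,v→9,t→6 9:6→9,v→6,t→6.
'vvv': |S_i|=[15, 11, 4, 1] end={s2} ∉↓L; 3/3 del acc.
't6t': N↓-sim [15, 9, 5, 1] end={s2} ∉↓L; 3/3 del acc.
2 obstructions.


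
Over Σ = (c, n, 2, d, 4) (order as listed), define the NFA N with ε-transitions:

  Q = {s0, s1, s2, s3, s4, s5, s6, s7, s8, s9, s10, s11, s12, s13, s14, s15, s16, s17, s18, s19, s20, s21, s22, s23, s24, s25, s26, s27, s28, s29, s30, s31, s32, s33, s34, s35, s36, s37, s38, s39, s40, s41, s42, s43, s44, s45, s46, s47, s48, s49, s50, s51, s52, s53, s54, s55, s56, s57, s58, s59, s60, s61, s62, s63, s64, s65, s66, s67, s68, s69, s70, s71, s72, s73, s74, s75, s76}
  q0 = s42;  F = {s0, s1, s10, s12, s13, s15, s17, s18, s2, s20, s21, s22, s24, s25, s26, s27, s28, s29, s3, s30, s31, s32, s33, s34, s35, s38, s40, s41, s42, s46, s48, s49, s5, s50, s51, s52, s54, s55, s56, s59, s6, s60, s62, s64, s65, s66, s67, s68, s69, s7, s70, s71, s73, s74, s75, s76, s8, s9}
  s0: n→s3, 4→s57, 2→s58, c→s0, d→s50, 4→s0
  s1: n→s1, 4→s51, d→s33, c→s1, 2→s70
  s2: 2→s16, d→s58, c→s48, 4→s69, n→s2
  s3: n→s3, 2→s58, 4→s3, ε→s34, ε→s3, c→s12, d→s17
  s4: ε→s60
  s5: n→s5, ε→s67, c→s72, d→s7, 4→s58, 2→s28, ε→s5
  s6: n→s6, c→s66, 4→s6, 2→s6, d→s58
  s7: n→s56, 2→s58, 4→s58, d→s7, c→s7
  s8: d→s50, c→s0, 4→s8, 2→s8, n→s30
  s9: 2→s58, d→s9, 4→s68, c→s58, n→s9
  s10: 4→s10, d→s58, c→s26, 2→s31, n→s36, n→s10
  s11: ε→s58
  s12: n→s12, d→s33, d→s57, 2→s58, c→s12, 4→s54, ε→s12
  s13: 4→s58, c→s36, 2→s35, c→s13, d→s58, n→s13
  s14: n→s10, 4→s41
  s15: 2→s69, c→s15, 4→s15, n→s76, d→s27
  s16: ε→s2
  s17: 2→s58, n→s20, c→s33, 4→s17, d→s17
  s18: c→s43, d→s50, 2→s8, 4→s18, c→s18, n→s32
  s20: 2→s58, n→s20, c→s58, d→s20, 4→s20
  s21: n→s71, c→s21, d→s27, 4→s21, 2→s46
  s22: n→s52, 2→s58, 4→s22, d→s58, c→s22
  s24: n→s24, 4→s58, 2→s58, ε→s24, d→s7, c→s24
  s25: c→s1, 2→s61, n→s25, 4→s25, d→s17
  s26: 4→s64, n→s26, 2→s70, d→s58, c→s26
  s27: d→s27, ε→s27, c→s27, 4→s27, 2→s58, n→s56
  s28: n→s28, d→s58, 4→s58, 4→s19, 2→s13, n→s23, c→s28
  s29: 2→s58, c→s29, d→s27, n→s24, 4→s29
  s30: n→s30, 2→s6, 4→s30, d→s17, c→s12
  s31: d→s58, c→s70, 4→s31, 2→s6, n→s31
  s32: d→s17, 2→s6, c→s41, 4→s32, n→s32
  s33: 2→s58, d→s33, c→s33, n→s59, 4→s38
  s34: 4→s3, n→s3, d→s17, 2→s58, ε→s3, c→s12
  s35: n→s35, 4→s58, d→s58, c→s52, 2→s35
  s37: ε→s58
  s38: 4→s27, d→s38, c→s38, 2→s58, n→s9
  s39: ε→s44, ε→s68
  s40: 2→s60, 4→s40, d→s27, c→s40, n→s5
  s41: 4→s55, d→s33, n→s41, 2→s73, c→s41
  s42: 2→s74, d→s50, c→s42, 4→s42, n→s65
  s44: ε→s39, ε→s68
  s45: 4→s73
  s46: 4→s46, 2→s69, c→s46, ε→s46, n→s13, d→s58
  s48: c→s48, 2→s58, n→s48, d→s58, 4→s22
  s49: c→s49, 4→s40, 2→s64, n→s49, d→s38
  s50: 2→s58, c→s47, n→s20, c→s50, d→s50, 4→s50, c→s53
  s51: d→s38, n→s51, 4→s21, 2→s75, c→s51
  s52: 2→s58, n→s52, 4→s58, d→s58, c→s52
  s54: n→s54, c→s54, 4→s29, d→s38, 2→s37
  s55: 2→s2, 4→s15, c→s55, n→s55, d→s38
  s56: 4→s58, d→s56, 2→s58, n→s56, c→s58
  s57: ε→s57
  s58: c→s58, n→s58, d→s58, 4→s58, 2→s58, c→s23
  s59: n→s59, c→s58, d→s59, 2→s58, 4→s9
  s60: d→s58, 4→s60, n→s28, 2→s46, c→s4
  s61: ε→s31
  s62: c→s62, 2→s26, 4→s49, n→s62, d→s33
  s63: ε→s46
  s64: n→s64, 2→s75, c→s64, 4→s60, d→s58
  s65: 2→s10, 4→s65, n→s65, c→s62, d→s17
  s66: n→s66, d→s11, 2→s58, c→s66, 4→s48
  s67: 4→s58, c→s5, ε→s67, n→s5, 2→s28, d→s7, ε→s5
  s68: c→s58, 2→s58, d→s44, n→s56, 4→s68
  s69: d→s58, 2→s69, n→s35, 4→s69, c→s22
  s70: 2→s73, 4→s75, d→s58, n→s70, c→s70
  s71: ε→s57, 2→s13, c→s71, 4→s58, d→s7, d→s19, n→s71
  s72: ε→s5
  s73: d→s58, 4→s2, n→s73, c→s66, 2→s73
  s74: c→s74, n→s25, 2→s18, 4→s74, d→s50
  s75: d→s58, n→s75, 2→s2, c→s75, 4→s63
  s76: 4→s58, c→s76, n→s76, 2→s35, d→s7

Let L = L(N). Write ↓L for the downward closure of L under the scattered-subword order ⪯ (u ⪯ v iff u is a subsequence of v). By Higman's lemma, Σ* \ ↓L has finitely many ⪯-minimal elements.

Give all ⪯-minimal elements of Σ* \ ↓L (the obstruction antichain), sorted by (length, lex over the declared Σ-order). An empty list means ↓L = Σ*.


min(Σ*\↓L) = [d2, n2d, dnc, 222c2, nc44n4].

|Q|=77, |F|=58, |δ|=333 (24 ε).
min D↑ (57 st, q0=0, F={10}): 0:c→0,n→1,2→2,d→3,4→0 1:c→4,n→1,2→5,d→6,4→1 2:c→2,n→7,2→8,d→3,4→2 3:c→3,n→9,2→10,d→3,4→3 4:c→4,n→4,2→11,d→12,4→13 5:c→11,n→5,2→14,d→10,4→5 6:c→12,n→9,2→10,d→6,4→6 7:c→15,n→7,2→14,d→6,4→7 8:c→8,n→16,2→17,d→3,4→8 9:c→10,n→9,2→10,d→9,4→9 10:c→10,n→10,2→10,d→10,4→10 11:c→11,n→11,2→18,d→10,4→19 12:c→12,n→20,2→10,d→12,4→21 13:c→13,n→13,2→19,d→21,4→22 14:c→18,n→14,2→23,d→10,4→14 15:c→15,n→15,2→18,d→12,4→24 16:c→25,n→16,2→23,d→6,4→16 17:c→26,n→27,2→17,d→3,4→17 18:c→18,n→18,2→28,d→10,4→29 19:c→19,n→19,2→29,d→10,4→30 20:c→10,n→20,2→10,d→20,4→31 21:c→21,n→31,2→10,d→21,4→32 22:c→22,n→33,2→30,d→32,4→22 23:c→34,n→23,2→23,d→10,4→23 24:c→24,n→24,2→29,d→21,4→35 25:c→25,n→25,2→28,d→12,4→36 26:c→26,n→37,2→10,d→3,4→26 27:c→38,n→27,2→23,d→6,4→27 28:c→34,n→28,2→28,d→10,4→39 29:c→29,n→29,2→39,d→10,4→40 30:c→30,n→41,2→40,d→10,4→30 31:c→10,n→31,2→10,d→31,4→42 32:c→32,n→43,2→10,d→32,4→32 33:c→33,n→33,2→41,d→44,4→10 34:c→34,n→34,2→10,d→10,4→45 35:c→35,n→46,2→40,d→32,4→35 36:c→36,n→36,2→39,d→21,4→47 37:c→38,n→37,2→10,d→6,4→37 38:c→38,n→38,2→10,d→12,4→48 39:c→45,n→39,2→39,d→10,4→49 40:c→40,n→50,2→49,d→10,4→40 41:c→41,n→41,2→50,d→10,4→10 42:c→10,n→43,2→10,d→42,4→42 43:c→10,n→43,2→10,d→43,4→10 44:c→44,n→43,2→10,d→44,4→10 45:c→45,n→45,2→10,d→10,4→51 46:c→46,n→46,2→50,d→44,4→10 47:c→47,n→52,2→49,d→32,4→47 48:c→48,n→48,2→10,d→21,4→53 49:c→51,n→54,2→49,d→10,4→49 50:c→50,n→50,2→54,d→10,4→10 51:c→51,n→55,2→10,d→10,4→51 52:c→52,n→52,2→54,d→44,4→10 53:c→53,n→56,2→10,d→32,4→53 54:c→55,n→54,2→54,d→10,4→10 55:c→55,n→55,2→10,d→10,4→10 56:c→56,n→56,2→10,d→44,4→10 (ε-aug+det+¬).
'd2': |S_i|=[75, 20, 2] end={s23,s58} — reject; 2/2 single-dels accept.
'n2d': N↓-sim [75, 66, 29, 3] end={s11,s23,s58} ∉↓L; 3/3 single-dels accept.
'dnc': |S_i|=[75, 20, 9, 2] end={s23,s58} ∉↓L; 3/3 single-dels accept.
'222c2': |S_i|=[75, 67, 54, 39, 31, 3] end={s23,s37,s58} rej; 5/5 del acc.
'nc44n4': |S_i|=[75, 66, 54, 43, 31, 17, 3] end={s19,s23,s58} ∉↓L; 6/6 del acc.
5 obstructions.


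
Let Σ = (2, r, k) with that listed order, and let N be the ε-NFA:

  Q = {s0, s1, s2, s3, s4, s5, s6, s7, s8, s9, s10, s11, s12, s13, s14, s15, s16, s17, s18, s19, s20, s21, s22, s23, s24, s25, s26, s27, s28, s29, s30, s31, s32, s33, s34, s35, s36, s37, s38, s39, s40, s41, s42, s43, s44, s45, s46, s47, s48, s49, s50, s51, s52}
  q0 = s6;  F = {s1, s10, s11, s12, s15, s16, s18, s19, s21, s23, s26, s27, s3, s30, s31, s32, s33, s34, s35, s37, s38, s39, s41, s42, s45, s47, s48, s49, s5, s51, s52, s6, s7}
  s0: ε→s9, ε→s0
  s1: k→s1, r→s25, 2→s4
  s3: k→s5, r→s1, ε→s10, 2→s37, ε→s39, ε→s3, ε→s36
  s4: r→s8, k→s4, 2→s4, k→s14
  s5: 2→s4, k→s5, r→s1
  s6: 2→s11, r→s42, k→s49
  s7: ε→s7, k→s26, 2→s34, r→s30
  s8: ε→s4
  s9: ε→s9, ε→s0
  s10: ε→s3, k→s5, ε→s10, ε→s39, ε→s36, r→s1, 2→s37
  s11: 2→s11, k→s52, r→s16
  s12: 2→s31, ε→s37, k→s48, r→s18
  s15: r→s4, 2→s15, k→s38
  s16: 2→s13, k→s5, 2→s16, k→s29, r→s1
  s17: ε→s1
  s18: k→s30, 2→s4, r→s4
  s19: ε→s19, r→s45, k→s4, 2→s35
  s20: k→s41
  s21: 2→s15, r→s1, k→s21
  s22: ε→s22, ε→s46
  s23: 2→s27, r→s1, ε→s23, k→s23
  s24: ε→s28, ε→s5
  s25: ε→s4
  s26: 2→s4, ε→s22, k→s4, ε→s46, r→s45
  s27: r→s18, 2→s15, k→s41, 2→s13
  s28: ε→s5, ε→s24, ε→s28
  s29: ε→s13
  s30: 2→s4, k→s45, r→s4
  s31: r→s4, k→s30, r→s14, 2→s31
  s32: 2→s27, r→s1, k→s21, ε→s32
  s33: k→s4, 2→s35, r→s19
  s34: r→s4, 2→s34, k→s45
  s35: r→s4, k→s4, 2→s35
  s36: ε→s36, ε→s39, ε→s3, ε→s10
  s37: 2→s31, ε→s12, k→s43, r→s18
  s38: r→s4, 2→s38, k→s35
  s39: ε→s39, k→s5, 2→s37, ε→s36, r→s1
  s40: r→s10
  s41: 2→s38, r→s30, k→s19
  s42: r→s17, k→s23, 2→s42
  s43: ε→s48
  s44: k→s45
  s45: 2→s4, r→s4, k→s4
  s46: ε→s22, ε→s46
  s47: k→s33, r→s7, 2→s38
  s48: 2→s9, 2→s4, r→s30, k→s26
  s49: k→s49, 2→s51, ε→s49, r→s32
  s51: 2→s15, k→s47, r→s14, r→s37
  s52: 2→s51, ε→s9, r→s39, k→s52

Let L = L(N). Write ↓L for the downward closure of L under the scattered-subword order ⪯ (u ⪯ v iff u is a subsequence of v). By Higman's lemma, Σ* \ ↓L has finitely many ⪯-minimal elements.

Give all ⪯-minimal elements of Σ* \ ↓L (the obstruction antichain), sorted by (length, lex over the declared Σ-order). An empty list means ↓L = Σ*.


A = [rr2, rrr, 2rk2, k22r, k2kkk, krk2r].

|Q|=53, |F|=33, |δ|=154 (42 ε).
min D↑ (31 st, q0=0, F={12}): 0:2→1,r→2,k→3 1:2→1,r→4,k→5 2:2→2,r→6,k→7 3:2→8,r→9,k→3 4:2→4,r→6,k→10 5:2→8,r→11,k→5 6:2→12,r→12,k→6 7:2→13,r→6,k→7 8:2→14,r→15,k→16 9:2→13,r→6,k→17 10:2→12,r→6,k→10 11:2→15,r→6,k→10 12:2→12,r→12,k→12 13:2→14,r→18,k→19 14:2→14,r→12,k→20 15:2→21,r→18,k→22 16:2→20,r→23,k→24 17:2→14,r→6,k→17 18:2→12,r→12,k→25 19:2→20,r→25,k→26 20:2→20,r→12,k→27 21:2→21,r→12,k→25 22:2→12,r→25,k→28 23:2→29,r→25,k→28 24:2→27,r→26,k→12 25:2→12,r→12,k→30 26:2→27,r→30,k→12 27:2→27,r→12,k→12 28:2→12,r→30,k→12 29:2→29,r→12,k→30 30:2→12,r→12,k→12 (ε-aug+det+¬).
'rr2': N↓-sim [46, 39, 9, 3] end={s14,s4,s8} — reject; 3/3 deletions ∈↓L.
'rrr': |S_i|=[46, 39, 9, 4] end={s14,s25,s4,s8} — reject; 3/3 single-dels accept.
'2rk2': run [46, 42, 31, 17, 5] end={s0,s14,s4,s8,s9} ∉↓L; 4/4 deletions ∈↓L.
'k22r': N↓-sim [46, 41, 28, 13, 3] end={s14,s4,s8} rej; 4/4 deletions ∈↓L.
'k2kkk': N↓-sim [46, 41, 28, 20, 10, 3] end={s14,s4,s8} — reject; 5/5 single-dels accept.
'krk2r': |S_i|=[46, 41, 34, 21, 8, 3] end={s14,s4,s8} ∉↓L; 5/5 del acc.
6 minimals (antichain).


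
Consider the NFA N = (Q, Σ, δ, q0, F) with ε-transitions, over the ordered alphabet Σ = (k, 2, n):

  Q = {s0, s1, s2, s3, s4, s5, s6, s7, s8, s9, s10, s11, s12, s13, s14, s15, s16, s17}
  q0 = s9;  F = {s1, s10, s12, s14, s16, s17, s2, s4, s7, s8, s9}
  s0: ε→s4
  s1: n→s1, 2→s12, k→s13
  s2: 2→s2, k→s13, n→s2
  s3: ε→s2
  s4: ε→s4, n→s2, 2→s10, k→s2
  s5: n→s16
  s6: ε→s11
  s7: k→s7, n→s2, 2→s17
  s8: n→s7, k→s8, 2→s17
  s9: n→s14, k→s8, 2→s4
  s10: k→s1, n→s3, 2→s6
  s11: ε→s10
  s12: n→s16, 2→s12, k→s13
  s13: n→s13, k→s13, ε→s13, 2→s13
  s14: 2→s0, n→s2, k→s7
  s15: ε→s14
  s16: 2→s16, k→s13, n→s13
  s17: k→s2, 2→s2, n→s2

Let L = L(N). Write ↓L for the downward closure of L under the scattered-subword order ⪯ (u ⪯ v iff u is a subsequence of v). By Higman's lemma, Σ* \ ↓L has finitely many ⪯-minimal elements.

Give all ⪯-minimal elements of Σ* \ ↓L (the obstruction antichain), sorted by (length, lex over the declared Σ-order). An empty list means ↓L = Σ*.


|Q|=18, |F|=11, |δ|=44 (7 ε).
min D↑ (12 st, q0=0, F={8}): 0:k→1,2→2,n→3 1:k→1,2→4,n→5 2:k→6,2→7,n→6 3:k→5,2→2,n→6 4:k→6,2→6,n→6 5:k→5,2→4,n→6 6:k→8,2→6,n→6 7:k→9,2→7,n→6 8:k→8,2→8,n→8 9:k→8,2→10,n→9 10:k→8,2→10,n→11 11:k→8,2→11,n→8.
'2kk': run [16, 12, 5, 1] end={s13} ∉↓L; 3/3 single-dels accept.
'2nk': |S_i|=[16, 12, 6, 1] end={s13} rej; 3/3 deletions ∈↓L.
'nnk': |S_i|=[16, 14, 6, 1] end={s13} rej; 3/3 single-dels accept.
'k22k': N↓-sim [16, 8, 5, 4, 1] end={s13} rej; 4/4 del acc.
'22k2nn': run [16, 12, 9, 4, 3, 2, 1] end={s13} rej; 6/6 deletions ∈↓L.
5 words, ⪯-incomp.

min(Σ*\↓L) = [2kk, 2nk, nnk, k22k, 22k2nn].


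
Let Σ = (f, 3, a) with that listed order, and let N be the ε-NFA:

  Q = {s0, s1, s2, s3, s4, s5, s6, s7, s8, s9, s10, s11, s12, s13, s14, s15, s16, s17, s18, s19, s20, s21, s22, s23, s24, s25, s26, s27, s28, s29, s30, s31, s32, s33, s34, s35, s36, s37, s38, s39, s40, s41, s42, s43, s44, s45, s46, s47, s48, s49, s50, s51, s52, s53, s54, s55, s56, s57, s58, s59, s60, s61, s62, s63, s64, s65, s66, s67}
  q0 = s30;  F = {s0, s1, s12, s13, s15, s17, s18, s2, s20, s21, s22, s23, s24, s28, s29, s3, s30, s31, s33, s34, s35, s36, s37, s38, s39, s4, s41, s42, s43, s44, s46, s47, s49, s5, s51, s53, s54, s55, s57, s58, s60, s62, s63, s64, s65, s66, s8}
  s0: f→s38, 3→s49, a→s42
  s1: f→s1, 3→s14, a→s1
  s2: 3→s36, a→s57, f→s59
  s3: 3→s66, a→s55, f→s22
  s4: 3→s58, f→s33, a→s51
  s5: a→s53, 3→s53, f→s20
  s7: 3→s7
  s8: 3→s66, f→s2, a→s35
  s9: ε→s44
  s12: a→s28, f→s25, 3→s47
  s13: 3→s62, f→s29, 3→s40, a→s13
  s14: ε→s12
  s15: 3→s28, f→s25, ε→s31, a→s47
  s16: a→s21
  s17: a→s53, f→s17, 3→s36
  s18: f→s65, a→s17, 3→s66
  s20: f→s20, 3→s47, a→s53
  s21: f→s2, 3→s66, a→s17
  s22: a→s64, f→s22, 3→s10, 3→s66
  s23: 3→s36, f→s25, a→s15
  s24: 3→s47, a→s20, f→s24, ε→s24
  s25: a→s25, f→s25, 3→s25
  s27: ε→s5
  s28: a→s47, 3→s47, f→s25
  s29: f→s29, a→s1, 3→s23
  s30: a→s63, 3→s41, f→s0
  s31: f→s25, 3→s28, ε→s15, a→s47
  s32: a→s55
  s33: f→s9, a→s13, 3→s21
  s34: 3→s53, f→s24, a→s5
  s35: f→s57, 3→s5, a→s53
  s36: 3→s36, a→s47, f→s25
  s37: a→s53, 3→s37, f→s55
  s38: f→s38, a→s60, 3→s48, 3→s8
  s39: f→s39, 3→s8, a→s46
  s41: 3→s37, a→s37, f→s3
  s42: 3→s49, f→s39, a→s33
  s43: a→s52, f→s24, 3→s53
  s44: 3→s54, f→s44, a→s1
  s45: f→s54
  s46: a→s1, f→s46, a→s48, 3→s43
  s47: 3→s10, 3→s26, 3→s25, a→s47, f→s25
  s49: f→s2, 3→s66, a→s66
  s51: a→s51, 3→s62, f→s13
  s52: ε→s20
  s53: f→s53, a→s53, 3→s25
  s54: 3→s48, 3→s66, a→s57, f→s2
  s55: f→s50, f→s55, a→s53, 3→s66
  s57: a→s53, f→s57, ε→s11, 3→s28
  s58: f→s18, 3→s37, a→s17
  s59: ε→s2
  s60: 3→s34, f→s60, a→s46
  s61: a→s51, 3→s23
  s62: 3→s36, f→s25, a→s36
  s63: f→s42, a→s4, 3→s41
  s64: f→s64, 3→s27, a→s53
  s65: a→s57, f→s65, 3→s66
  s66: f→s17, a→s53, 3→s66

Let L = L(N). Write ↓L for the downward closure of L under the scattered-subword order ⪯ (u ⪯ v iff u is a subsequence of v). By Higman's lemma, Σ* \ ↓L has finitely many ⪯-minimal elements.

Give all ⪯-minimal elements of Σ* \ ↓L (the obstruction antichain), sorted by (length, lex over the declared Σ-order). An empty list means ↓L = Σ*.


Antichain: [33a3, 3aa3, f3f3f, aaa3f, ffa333].

|Q|=68, |F|=47, |δ|=167 (9 ε).
min D↑ (47 st, q0=0, F={31}): 0:f→1,3→2,a→3 1:f→4,3→5,a→6 2:f→7,3→8,a→8 3:f→6,3→2,a→9 4:f→4,3→10,a→11 5:f→12,3→13,a→13 6:f→14,3→5,a→15 7:f→16,3→13,a→17 8:f→17,3→8,a→18 9:f→15,3→19,a→20 10:f→12,3→13,a→21 11:f→11,3→22,a→23 12:f→12,3→24,a→25 13:f→26,3→13,a→18 14:f→14,3→10,a→23 15:f→27,3→28,a→29 16:f→16,3→13,a→30 17:f→17,3→13,a→18 18:f→18,3→31,a→18 19:f→32,3→8,a→26 20:f→29,3→33,a→20 21:f→25,3→34,a→18 22:f→35,3→18,a→34 23:f→23,3→36,a→37 24:f→31,3→24,a→38 25:f→25,3→39,a→18 26:f→26,3→24,a→18 27:f→27,3→40,a→37 28:f→12,3→13,a→26 29:f→41,3→33,a→29 30:f→30,3→34,a→18 31:f→31,3→31,a→31 32:f→42,3→13,a→26 33:f→31,3→24,a→24 34:f→43,3→18,a→18 35:f→35,3→38,a→43 36:f→35,3→18,a→43 37:f→37,3→44,a→37 38:f→31,3→31,a→38 39:f→31,3→38,a→38 40:f→12,3→13,a→25 41:f→41,3→45,a→37 42:f→42,3→13,a→25 43:f→43,3→38,a→18 44:f→31,3→38,a→39 45:f→31,3→24,a→46 46:f→31,3→39,a→38 [Hopcroft].
'33a3': N↓-sim [59, 43, 16, 5, 3] end={s10,s25,s26} ∉↓L; 4/4 del acc.
'3aa3': N↓-sim [59, 43, 22, 5, 3] end={s10,s25,s26} — reject; 4/4 single-dels accept.
'f3f3f': N↓-sim [59, 52, 33, 14, 6, 1] end={s25} rej; 5/5 single-dels accept.
'aaa3f': |S_i|=[59, 56, 46, 24, 13, 1] end={s25} rej; 5/5 deletions ∈↓L.
'ffa333': N↓-sim [59, 52, 42, 25, 15, 5, 3] end={s10,s25,s26} rej; 6/6 del acc.
5 minimals (antichain).


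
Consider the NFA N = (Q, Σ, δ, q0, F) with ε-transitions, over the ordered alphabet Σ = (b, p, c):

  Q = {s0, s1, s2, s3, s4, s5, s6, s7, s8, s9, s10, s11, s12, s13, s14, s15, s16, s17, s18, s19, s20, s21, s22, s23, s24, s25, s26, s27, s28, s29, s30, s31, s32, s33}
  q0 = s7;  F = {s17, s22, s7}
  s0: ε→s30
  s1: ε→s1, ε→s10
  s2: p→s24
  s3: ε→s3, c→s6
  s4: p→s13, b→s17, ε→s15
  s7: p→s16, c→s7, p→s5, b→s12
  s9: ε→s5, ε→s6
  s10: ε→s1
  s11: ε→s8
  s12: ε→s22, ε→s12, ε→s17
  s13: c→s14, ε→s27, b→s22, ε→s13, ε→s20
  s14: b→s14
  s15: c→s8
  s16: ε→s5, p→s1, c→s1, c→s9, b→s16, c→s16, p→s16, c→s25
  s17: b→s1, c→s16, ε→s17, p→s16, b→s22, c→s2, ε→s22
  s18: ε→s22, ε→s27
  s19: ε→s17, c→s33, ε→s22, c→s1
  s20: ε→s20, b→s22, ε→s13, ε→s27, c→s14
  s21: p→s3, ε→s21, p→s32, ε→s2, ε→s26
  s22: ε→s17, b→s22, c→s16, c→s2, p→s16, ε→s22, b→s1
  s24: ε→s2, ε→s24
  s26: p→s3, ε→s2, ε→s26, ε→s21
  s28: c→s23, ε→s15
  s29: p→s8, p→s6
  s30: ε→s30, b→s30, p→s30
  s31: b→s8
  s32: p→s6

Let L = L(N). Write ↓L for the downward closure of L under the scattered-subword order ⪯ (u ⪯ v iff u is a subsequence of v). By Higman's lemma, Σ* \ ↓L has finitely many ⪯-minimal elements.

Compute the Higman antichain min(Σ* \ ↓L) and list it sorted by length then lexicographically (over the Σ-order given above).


A = [p, bc].

|Q|=34, |F|=3, |δ|=80 (37 ε).
min D↑ (3 st, q0=0, F={2}): 0:b→1,p→2,c→0 1:b→1,p→2,c→2 2:b→2,p→2,c→2.
'p': run [13, 9] end={s1,s10,s16,s2,s24,s25,s5,s6,s9} ∉↓L; 1/1 single-dels accept.
'bc': N↓-sim [13, 12, 9] end={s1,s10,s16,s2,s24,s25,s5,s6,s9} ∉↓L; 2/2 deletions ∈↓L.
2 obstructions.


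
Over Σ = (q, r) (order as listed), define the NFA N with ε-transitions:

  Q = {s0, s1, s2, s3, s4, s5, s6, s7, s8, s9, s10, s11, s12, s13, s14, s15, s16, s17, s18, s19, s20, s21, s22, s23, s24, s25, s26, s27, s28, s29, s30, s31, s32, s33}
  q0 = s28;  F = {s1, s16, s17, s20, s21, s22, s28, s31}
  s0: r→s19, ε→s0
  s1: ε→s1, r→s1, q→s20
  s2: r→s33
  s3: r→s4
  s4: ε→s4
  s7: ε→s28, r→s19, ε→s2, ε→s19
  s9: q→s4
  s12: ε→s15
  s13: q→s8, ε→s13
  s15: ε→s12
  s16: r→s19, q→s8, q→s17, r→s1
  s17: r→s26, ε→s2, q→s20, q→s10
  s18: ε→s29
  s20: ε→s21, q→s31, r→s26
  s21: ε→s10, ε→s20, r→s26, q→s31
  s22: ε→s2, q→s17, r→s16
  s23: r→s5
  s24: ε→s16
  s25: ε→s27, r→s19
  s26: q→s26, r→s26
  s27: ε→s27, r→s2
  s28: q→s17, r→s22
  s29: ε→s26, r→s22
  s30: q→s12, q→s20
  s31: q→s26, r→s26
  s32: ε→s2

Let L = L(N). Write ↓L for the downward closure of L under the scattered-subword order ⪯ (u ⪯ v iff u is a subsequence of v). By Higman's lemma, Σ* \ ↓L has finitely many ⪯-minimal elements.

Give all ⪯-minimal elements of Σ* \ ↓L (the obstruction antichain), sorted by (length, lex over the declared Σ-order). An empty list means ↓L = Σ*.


|Q|=34, |F|=8, |δ|=53 (20 ε).
min D↑ (8 st, q0=0, F={4}): 0:q→1,r→2 1:q→3,r→4 2:q→1,r→5 3:q→6,r→4 4:q→4,r→4 5:q→1,r→7 6:q→4,r→4 7:q→3,r→7.
'qr': N↓-sim [14, 9, 2] end={s26,s33} rej; 2/2 del acc.
'qqqq': N↓-sim [14, 9, 5, 2, 1] end={s26} ∉↓L; 4/4 del acc.
'rrrqqq': run [14, 13, 12, 8, 5, 2, 1] end={s26} rej; 6/6 del acc.
3 obstructions.

min(Σ*\↓L) = [qr, qqqq, rrrqqq].


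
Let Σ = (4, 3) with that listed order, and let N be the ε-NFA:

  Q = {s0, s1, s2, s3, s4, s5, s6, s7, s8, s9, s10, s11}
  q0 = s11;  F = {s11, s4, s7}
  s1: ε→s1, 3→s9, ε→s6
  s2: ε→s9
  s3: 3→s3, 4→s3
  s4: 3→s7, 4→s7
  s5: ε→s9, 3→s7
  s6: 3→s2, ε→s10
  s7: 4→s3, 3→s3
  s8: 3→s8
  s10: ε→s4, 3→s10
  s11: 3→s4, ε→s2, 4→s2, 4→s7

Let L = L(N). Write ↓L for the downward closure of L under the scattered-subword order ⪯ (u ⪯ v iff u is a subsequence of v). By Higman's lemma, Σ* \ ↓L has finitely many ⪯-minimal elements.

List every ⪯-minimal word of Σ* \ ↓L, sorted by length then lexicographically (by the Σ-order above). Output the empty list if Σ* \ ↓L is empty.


|Q|=12, |F|=3, |δ|=21 (7 ε).
min D↑ (4 st, q0=0, F={3}): 0:4→1,3→2 1:4→3,3→3 2:4→1,3→1 3:4→3,3→3 [Hopcroft].
'44': |S_i|=[6, 4, 1] end={s3} ∉↓L; 2/2 deletions ∈↓L.
'43': |S_i|=[6, 4, 1] end={s3} ∉↓L; 2/2 single-dels accept.
'334': N↓-sim [6, 3, 2, 1] end={s3} rej; 3/3 single-dels accept.
'333': |S_i|=[6, 3, 2, 1] end={s3} rej; 3/3 deletions ∈↓L.
4 obstructions.

min(Σ*\↓L) = [44, 43, 334, 333].


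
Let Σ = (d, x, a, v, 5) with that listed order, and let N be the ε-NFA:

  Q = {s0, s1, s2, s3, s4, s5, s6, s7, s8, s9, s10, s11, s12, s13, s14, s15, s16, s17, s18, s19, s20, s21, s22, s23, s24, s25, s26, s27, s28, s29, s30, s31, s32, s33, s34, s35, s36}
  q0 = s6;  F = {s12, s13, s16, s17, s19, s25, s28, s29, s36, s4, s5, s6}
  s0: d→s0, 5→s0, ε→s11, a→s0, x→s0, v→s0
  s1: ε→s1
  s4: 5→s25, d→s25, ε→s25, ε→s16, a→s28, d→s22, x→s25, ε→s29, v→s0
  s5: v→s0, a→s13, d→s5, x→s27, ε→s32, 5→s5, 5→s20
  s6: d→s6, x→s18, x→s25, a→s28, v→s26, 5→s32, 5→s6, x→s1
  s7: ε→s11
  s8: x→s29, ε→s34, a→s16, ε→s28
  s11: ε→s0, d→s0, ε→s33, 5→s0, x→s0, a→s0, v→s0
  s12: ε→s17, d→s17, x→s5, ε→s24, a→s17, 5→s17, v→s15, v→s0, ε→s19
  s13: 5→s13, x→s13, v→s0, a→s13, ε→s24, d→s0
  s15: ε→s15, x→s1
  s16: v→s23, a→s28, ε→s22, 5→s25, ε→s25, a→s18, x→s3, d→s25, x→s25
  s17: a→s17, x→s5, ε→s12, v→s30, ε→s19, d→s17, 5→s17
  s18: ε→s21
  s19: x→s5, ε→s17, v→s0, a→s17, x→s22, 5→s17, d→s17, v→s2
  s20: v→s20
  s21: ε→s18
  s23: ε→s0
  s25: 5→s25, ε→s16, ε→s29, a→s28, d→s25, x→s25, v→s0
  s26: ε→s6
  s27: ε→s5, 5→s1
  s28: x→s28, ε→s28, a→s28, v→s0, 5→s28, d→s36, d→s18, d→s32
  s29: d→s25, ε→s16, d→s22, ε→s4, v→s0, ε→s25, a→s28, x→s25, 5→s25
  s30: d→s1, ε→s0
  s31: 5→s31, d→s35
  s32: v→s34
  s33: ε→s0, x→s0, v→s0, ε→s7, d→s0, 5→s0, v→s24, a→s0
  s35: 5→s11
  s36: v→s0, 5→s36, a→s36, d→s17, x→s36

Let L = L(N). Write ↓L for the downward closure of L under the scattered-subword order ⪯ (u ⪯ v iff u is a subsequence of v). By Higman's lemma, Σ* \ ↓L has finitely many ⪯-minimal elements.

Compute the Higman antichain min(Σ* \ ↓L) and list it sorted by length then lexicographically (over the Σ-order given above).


A = [xv, av, addxad].

|Q|=37, |F|=12, |δ|=134 (35 ε).
min D↑ (8 st, q0=0, F={3}): 0:d→0,x→1,a→2,v→0,5→0 1:d→1,x→1,a→2,v→3,5→1 2:d→4,x→2,a→2,v→3,5→2 3:d→3,x→3,a→3,v→3,5→3 4:d→5,x→4,a→4,v→3,5→4 5:d→5,x→6,a→5,v→3,5→5 6:d→6,x→6,a→7,v→3,5→6 7:d→3,x→7,a→7,v→3,5→7.
'xv': run [31, 29, 12] end={s0,s1,s11,s15,s2,s20,s23,s24,s30,s33,s34,s7} ∉↓L; 2/2 del acc.
'av': |S_i|=[31, 23, 11] end={s0,s1,s11,s15,s2,s20,s24,s30,s33,s34,s7} — reject; 2/2 deletions ∈↓L.
'addxad': run [31, 23, 22, 19, 13, 6, 5] end={s0,s11,s24,s33,s7} rej; 6/6 deletions ∈↓L.
3 obstructions.


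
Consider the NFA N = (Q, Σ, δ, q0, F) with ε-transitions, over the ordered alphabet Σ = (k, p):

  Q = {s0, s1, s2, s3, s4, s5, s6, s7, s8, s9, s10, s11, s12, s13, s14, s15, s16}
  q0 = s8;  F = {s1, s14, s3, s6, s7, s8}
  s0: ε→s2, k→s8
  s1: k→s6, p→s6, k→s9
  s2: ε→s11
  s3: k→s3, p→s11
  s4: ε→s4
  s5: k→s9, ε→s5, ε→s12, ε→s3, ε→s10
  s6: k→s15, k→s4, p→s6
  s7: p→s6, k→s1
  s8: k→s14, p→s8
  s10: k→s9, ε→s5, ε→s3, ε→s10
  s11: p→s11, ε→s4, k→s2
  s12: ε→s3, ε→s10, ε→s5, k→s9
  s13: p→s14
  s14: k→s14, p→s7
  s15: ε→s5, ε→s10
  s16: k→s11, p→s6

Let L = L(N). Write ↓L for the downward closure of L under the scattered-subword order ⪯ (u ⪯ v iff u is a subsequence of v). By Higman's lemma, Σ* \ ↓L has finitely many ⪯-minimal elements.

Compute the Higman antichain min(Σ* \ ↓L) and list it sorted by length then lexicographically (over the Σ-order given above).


min(Σ*\↓L) = [kppkp, kpkkkp].

|Q|=17, |F|=6, |δ|=39 (16 ε).
min D↑ (7 st, q0=0, F={6}): 0:k→1,p→0 1:k→1,p→2 2:k→3,p→4 3:k→4,p→4 4:k→5,p→4 5:k→5,p→6 6:k→6,p→6.
'kppkp': N↓-sim [14, 13, 12, 10, 9, 3] end={s11,s2,s4} — reject; 5/5 del acc.
'kpkkkp': |S_i|=[14, 13, 12, 11, 10, 9, 3] end={s11,s2,s4} ∉↓L; 6/6 deletions ∈↓L.
2 minimals (antichain).


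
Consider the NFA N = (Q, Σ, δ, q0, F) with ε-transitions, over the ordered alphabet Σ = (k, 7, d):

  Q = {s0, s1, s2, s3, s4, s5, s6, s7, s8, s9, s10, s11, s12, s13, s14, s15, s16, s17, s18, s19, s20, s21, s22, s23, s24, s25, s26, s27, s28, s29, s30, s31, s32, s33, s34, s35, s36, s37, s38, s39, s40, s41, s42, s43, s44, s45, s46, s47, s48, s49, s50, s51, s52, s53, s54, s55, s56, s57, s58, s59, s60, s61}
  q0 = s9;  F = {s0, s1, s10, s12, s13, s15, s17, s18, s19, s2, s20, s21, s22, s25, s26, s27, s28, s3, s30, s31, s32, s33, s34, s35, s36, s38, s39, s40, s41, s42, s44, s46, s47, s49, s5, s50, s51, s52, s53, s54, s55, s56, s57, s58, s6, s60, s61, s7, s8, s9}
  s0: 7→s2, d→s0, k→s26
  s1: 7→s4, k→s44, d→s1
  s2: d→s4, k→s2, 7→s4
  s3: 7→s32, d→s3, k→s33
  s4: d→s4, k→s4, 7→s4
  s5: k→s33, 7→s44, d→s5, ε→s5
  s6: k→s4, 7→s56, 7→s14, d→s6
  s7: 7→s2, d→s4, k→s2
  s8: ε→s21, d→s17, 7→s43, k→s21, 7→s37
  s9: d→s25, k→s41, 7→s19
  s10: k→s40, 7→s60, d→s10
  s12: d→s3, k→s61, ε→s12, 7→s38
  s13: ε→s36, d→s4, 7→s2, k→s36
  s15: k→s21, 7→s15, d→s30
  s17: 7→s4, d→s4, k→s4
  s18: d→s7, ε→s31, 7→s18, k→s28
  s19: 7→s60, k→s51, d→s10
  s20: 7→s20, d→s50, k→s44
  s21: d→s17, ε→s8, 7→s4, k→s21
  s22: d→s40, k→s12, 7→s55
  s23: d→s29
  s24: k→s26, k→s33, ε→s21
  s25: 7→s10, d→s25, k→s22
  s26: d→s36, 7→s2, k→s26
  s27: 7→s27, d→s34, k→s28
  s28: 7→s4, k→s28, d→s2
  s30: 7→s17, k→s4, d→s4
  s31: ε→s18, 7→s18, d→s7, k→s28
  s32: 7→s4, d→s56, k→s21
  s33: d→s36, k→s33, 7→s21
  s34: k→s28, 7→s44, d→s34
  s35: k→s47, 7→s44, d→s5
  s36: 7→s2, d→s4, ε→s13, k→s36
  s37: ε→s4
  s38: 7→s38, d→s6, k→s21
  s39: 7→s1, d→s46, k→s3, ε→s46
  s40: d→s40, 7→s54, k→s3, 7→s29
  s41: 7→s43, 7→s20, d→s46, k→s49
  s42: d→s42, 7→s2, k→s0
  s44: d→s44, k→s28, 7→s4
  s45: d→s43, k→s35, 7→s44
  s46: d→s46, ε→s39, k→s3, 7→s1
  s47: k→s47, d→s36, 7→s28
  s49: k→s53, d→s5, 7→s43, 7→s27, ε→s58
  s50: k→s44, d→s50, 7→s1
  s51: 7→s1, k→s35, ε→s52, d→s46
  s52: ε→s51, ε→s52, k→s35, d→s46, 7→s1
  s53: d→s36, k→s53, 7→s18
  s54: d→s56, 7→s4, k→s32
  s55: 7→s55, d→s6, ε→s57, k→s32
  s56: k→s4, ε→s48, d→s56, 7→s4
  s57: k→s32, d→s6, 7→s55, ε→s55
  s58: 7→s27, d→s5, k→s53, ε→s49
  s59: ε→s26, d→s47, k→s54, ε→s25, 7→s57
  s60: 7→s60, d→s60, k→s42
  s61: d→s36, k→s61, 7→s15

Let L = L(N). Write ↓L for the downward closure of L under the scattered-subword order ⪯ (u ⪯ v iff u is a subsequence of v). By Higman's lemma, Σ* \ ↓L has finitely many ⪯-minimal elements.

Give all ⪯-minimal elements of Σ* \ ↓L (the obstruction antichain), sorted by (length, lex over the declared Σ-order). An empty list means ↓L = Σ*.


|Q|=62, |F|=50, |δ|=189 (22 ε).
min D↑ (44 st, q0=0, F={28}): 0:k→1,7→2,d→3 1:k→4,7→5,d→6 2:k→7,7→8,d→9 3:k→10,7→9,d→3 4:k→11,7→12,d→13 5:k→14,7→5,d→15 6:k→16,7→17,d→6 7:k→18,7→17,d→6 8:k→19,7→8,d→8 9:k→20,7→8,d→9 10:k→21,7→22,d→20 11:k→11,7→23,d→24 12:k→25,7→12,d→26 13:k→27,7→14,d→13 14:k→25,7→28,d→14 15:k→14,7→17,d→15 16:k→27,7→29,d→16 17:k→14,7→28,d→17 18:k→30,7→14,d→13 19:k→31,7→32,d→19 20:k→16,7→33,d→20 21:k→34,7→35,d→16 22:k→29,7→22,d→36 23:k→25,7→23,d→37 24:k→24,7→32,d→28 25:k→25,7→28,d→32 26:k→25,7→14,d→26 27:k→27,7→38,d→24 28:k→28,7→28,d→28 29:k→38,7→28,d→39 30:k→30,7→25,d→24 31:k→40,7→32,d→31 32:k→32,7→28,d→28 33:k→29,7→28,d→39 34:k→34,7→41,d→24 35:k→38,7→35,d→36 36:k→28,7→39,d→36 37:k→32,7→32,d→28 38:k→38,7→28,d→42 39:k→28,7→28,d→39 40:k→40,7→32,d→24 41:k→38,7→41,d→43 42:k→28,7→28,d→28 43:k→28,7→42,d→28.
'k7k7': run [56, 51, 29, 12, 3] end={s37,s4,s43} rej; 4/4 deletions ∈↓L.
'kd77': run [56, 51, 32, 16, 3] end={s37,s4,s43} — reject; 4/4 deletions ∈↓L.
'7k77': run [56, 47, 30, 15, 3] end={s37,s4,s43} — reject; 4/4 single-dels accept.
'kkkdd': N↓-sim [56, 51, 36, 20, 7, 1] end={s4} — reject; 5/5 deletions ∈↓L.
'77k7d': |S_i|=[56, 47, 35, 17, 4, 1] end={s4} — reject; 5/5 deletions ∈↓L.
'dk7dk': run [56, 42, 32, 19, 7, 1] end={s4} ∉↓L; 5/5 single-dels accept.
6 minimals (antichain).

Antichain: [k7k7, kd77, 7k77, kkkdd, 77k7d, dk7dk].


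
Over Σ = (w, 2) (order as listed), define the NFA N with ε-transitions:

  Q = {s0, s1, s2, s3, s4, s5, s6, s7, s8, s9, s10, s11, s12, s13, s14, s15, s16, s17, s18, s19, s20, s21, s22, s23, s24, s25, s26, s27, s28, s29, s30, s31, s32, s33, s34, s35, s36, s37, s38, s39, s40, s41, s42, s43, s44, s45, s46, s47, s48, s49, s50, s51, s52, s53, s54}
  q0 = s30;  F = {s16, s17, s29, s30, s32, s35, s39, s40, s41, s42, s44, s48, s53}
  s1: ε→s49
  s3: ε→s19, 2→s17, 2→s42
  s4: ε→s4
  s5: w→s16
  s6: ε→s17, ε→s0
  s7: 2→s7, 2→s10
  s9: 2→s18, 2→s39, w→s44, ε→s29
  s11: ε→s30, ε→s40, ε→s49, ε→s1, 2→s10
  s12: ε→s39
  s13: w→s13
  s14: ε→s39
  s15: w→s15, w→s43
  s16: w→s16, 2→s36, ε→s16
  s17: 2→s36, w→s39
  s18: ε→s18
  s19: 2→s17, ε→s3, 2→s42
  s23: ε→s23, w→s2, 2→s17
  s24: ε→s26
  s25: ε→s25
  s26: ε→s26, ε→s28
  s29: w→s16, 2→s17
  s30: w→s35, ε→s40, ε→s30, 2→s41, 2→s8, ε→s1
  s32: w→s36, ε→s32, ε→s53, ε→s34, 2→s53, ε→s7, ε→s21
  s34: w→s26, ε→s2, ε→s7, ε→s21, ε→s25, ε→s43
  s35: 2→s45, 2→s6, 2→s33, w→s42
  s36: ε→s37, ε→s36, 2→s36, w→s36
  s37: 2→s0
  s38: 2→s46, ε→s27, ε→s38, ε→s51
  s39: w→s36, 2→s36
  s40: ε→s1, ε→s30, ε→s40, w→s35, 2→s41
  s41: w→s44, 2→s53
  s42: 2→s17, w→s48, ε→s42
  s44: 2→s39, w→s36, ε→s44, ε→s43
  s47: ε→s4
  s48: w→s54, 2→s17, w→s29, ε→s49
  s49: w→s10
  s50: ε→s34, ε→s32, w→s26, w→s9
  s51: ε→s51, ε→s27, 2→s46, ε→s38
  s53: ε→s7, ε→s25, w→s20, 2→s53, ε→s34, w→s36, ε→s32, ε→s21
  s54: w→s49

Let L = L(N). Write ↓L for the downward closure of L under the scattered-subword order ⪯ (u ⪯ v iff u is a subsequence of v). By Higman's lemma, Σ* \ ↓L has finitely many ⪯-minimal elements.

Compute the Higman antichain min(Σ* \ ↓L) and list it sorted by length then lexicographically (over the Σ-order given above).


|Q|=55, |F|=13, |δ|=113 (56 ε).
min D↑ (12 st, q0=0, F={9}): 0:w→1,2→2 1:w→3,2→4 2:w→5,2→6 3:w→7,2→4 4:w→8,2→9 5:w→9,2→8 6:w→9,2→6 7:w→10,2→4 8:w→9,2→9 9:w→9,2→9 10:w→11,2→4 11:w→11,2→9 [Hopcroft].
'w22': |S_i|=[33, 21, 8, 3] end={s0,s36,s37} — reject; 3/3 single-dels accept.
'2ww': |S_i|=[33, 23, 9, 3] end={s0,s36,s37} ∉↓L; 3/3 deletions ∈↓L.
'22w': |S_i|=[33, 23, 16, 6] end={s0,s20,s26,s28,s36,s37} — reject; 3/3 deletions ∈↓L.
'wwwww2': |S_i|=[33, 21, 12, 11, 10, 7, 3] end={s0,s36,s37} ∉↓L; 6/6 del acc.
4 obstructions.

Antichain: [w22, 2ww, 22w, wwwww2].


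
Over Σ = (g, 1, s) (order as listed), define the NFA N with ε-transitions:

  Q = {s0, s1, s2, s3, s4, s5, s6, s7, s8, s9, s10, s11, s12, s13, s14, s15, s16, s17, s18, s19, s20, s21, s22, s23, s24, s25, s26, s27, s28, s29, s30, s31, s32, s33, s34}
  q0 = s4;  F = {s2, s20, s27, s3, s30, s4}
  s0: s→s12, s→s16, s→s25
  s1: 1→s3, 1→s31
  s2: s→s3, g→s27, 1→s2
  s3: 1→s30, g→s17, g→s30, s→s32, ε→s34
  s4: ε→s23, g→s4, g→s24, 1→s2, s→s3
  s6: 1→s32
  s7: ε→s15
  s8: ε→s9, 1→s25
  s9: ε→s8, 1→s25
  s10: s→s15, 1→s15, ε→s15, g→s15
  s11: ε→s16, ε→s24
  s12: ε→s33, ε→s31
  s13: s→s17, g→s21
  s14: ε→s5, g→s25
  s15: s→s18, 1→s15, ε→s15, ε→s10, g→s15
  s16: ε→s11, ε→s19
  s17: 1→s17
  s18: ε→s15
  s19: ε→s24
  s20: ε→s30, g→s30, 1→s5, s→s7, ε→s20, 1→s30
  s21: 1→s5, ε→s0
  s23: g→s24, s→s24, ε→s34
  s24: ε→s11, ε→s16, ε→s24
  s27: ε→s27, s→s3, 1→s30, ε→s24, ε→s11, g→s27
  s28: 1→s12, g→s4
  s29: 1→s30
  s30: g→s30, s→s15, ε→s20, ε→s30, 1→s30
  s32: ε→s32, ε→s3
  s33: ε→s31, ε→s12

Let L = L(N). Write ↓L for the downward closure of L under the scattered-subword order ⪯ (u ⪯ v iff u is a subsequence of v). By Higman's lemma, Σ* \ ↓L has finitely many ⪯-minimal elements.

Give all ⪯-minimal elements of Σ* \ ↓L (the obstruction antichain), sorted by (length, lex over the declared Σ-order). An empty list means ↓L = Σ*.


min(Σ*\↓L) = [sgs, s1s, 1g1s].

|Q|=35, |F|=6, |δ|=78 (33 ε).
min D↑ (6 st, q0=0, F={5}): 0:g→0,1→1,s→2 1:g→3,1→1,s→2 2:g→4,1→4,s→2 3:g→3,1→4,s→2 4:g→4,1→4,s→5 5:g→5,1→5,s→5 [Hopcroft].
'sgs': run [19, 15, 8, 4] end={s10,s15,s18,s7} — reject; 3/3 del acc.
's1s': N↓-sim [19, 15, 8, 4] end={s10,s15,s18,s7} rej; 3/3 deletions ∈↓L.
'1g1s': N↓-sim [19, 17, 16, 8, 4] end={s10,s15,s18,s7} ∉↓L; 4/4 deletions ∈↓L.
3 minimals (antichain).


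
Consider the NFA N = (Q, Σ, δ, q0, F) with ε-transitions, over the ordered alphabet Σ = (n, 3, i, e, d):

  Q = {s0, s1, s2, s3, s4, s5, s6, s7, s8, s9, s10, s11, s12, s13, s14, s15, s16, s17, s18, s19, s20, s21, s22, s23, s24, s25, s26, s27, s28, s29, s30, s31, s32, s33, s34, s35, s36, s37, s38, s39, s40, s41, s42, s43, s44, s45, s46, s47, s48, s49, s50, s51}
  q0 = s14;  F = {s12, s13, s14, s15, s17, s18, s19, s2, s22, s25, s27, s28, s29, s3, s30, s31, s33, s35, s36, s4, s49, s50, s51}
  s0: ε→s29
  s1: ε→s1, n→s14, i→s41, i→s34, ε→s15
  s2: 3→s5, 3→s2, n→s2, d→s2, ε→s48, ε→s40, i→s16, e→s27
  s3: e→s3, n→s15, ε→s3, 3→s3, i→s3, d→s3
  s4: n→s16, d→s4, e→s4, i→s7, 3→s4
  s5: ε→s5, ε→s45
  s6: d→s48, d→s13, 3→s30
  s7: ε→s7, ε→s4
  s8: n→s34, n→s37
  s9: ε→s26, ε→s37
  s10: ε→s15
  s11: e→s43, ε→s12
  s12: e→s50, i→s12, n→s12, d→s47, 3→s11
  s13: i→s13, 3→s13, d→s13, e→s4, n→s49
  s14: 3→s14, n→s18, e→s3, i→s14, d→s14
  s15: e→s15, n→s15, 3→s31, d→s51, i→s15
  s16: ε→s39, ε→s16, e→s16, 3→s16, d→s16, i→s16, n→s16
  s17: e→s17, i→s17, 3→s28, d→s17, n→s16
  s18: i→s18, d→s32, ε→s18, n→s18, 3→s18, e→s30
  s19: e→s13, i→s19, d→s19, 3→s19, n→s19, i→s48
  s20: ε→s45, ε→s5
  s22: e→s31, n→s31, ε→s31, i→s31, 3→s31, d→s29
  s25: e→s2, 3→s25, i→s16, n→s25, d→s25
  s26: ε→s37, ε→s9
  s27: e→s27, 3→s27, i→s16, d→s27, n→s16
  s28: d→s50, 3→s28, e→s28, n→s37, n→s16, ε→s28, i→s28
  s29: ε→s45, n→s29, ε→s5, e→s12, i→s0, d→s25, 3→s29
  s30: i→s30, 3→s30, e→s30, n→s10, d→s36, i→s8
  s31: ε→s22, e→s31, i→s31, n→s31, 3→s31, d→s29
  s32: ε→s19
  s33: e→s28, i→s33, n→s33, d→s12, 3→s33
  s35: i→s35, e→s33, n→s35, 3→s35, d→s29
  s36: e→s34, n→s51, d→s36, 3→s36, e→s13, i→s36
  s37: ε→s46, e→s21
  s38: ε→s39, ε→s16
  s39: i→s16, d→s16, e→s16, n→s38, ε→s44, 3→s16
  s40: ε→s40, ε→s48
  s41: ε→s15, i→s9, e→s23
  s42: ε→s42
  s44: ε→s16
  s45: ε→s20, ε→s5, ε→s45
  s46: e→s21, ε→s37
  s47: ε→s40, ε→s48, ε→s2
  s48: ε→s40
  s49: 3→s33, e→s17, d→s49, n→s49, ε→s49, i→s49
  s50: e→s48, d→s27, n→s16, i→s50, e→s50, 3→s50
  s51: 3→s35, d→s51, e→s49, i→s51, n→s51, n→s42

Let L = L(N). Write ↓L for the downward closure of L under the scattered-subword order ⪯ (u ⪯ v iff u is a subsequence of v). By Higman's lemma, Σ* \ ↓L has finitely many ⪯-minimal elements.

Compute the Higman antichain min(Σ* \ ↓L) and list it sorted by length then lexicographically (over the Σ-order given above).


|Q|=52, |F|=23, |δ|=190 (45 ε).
min D↑ (23 st, q0=0, F={16}): 0:n→1,3→0,i→0,e→2,d→0 1:n→1,3→1,i→1,e→3,d→4 2:n→5,3→2,i→2,e→2,d→2 3:n→5,3→3,i→3,e→3,d→6 4:n→4,3→4,i→4,e→7,d→4 5:n→5,3→8,i→5,e→5,d→9 6:n→9,3→6,i→6,e→7,d→6 7:n→10,3→7,i→7,e→11,d→7 8:n→8,3→8,i→8,e→8,d→12 9:n→9,3→13,i→9,e→10,d→9 10:n→10,3→14,i→10,e→15,d→10 11:n→16,3→11,i→11,e→11,d→11 12:n→12,3→12,i→12,e→17,d→18 13:n→13,3→13,i→13,e→14,d→12 14:n→14,3→14,i→14,e→19,d→17 15:n→16,3→19,i→15,e→15,d→15 16:n→16,3→16,i→16,e→16,d→16 17:n→17,3→17,i→17,e→20,d→21 18:n→18,3→18,i→16,e→21,d→18 19:n→16,3→19,i→19,e→19,d→20 20:n→16,3→20,i→20,e→20,d→22 21:n→21,3→21,i→16,e→22,d→21 22:n→16,3→22,i→16,e→22,d→22 [Hopcroft].
'ndeen': N↓-sim [45, 43, 36, 27, 16, 7] end={s16,s21,s37,s38,s39,s44,s46} rej; 5/5 deletions ∈↓L.
'en3ddi': |S_i|=[45, 41, 34, 27, 19, 13, 4] end={s16,s38,s39,s44} rej; 6/6 del acc.
2 words, ⪯-incomp.

A = [ndeen, en3ddi].
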